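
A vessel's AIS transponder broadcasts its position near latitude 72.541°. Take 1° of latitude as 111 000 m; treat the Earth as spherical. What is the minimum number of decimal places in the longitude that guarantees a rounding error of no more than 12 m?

At 72.541° one degree of longitude covers 111000 × cos 72.541° ≈ 111000 × 0.3000 ≈ 33302.6 m.
N decimal places → at most half a unit in the last place, 0.5 × 10⁻ᴺ° = 33302.6/2 × 10⁻ᴺ m.
Need 0.5 × 33302.6 × 10⁻ᴺ ≤ 12 → 10⁻ᴺ ≤ 7.207e-04, so N ≥ 3.14.
N = 3 would give 16.7 m (too coarse); N = 4 gives 1.67 m ≤ 12 m.

4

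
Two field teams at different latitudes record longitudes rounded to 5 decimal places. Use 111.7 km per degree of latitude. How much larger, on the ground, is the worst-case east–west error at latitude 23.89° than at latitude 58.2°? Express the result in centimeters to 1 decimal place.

21.6 centimeters

Rounding to 5 decimal places leaves the longitude within ±5e-06° of the true value.
Error at 23.89° = 5e-06° × 111700 × cos 23.89° ≈ 0.5585 × 0.9143 = 0.51065 m.
At 58.2°: 5e-06° × 111700 × cos 58.2° = 5e-06 × 111700 × 0.5270 ≈ 0.2943 m.
Difference: 0.51065 − 0.2943 = 0.21635 m.
That is 0.216346 m = 21.635 cm.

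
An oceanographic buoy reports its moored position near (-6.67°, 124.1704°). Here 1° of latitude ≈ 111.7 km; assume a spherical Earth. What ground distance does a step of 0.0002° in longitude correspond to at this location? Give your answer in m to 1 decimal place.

22.2 m

At 6.67° a degree of longitude is 111700 × cos 6.67° ≈ 110944 m, so 0.0002° corresponds to 22.1888 m.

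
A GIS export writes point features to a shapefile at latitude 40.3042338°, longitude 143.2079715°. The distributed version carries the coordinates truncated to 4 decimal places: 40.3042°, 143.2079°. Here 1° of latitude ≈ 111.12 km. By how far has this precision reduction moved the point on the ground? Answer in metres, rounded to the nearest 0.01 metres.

7.13 metres

Δlat = 40.3042338 − 40.3042 = +0.0000338°; Δlon = 143.2079715 − 143.2079 = +0.0000715°.
North–south shift: 0.0000338 × 111120 = 3.75586 m.
E–W at 40.3042°: 0.0000715° × 111120 × cos 40.3042° = 0.0000715 × 111120 × 0.7626 ≈ 6.05908 m.
Combined displacement = (3.75586² + 6.05908²)^½ ≈ 7.12874 m.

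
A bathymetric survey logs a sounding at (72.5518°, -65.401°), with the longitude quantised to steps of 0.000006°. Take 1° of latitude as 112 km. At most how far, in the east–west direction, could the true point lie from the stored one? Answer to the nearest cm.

10 cm

With a 0.000006° grid the true value lies within half a step, ±0.000006°/2 = ±3e-06°, of the stored one.
One degree of longitude at 72.5518° is 112000 × cos 72.5518° ≈ 112000 × 0.2998 = 33582.5 m.
East–west error: 3e-06° × 33582.5 m/° ≈ 0.100747 m.
That is 0.100747 m = 10.075 cm.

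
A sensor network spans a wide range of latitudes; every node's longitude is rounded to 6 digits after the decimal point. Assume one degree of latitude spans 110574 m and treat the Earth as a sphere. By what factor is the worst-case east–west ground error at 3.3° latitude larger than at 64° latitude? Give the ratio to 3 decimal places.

Rounding to 6 decimal places leaves the longitude within ±5e-07° of the true value.
Error at 3.3° = 5e-07° × 110574 × cos 3.3° ≈ 0.055287 × 0.9983 = 0.055195 m.
At 64°: 5e-07° × 110574 × cos 64° = 5e-07 × 110574 × 0.4384 ≈ 0.024236 m.
Ratio: 0.055195 / 0.024236 = cos 3.3° / cos 64° ≈ 2.2774.

2.277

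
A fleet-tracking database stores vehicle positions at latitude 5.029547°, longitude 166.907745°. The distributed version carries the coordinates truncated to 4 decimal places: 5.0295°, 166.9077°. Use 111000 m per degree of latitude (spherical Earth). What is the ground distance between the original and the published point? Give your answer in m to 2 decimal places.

7.21 m

The latitude changed by +0.000047° and the longitude by +0.000045°.
N–S: 0.000047° × 111000 m/° = 5.217 m.
E–W at 5.0295°: 0.000045° × 111000 × cos 5.0295° = 0.000045 × 111000 × 0.9961 ≈ 4.97577 m.
Distance: √(5.217² + 4.97577²) ≈ 7.20939 m.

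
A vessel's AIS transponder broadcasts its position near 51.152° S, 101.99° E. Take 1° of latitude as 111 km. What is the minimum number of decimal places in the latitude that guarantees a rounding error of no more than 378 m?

One degree of latitude covers 111000 m.
With N decimal places the half-ulp bound is 0.5·10⁻ᴺ°, or 0.5·10⁻ᴺ × 111000 m on the ground.
Setting 55500 × 10⁻ᴺ ≤ 378 gives 10ᴺ ≥ 146.8, i.e. N ≥ 2.17.
So 3 decimal places suffice (55.5 m); 2 would allow up to 555 m.

3 decimal places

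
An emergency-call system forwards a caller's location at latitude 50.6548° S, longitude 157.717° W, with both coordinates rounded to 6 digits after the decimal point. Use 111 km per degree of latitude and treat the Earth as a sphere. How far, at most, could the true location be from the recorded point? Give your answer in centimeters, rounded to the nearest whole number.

Rounding to 6 decimal places leaves each coordinate within ±5e-07° of the true value.
N–S: 5e-07° × 111000 m/° = 0.0555 m.
East–west component at 50.6548°: 5e-07° × 111000 × cos 50.6548° ≈ 5e-07 × 70373 ≈ 0.0351865 m.
The two errors are perpendicular, so the maximum displacement is √(0.0555² + 0.0351865²) ≈ 0.0657141 m.
That is 0.0657141 m = 6.5714 cm.

7 centimeters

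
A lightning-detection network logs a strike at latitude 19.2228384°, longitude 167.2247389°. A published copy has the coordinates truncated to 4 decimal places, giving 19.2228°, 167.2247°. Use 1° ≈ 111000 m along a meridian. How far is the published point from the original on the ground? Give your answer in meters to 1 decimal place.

Δlat = 19.2228384 − 19.2228 = +0.0000384°; Δlon = 167.2247389 − 167.2247 = +0.0000389°.
N–S: 0.0000384° × 111000 m/° = 4.2624 m.
East–west at this latitude: 0.0000389° × 111000 × cos 19.2228° ≈ 0.0000389 × 104811 = 4.07716 m.
Combined displacement = (4.2624² + 4.07716²)^½ ≈ 5.89841 m.

5.9 meters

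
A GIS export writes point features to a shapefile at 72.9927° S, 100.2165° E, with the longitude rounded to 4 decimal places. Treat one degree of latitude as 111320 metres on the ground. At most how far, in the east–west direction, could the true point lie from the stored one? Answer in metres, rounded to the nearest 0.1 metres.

1.6 metres

Rounding to 4 decimal places leaves the longitude within ±5e-05° of the true value.
Parallels shrink by cos φ, so at 72.9927° a degree of longitude is 111320 × 0.2925 ≈ 32560.4 m.
So at most 5e-05° × 32560.4 ≈ 1.62802 m east–west.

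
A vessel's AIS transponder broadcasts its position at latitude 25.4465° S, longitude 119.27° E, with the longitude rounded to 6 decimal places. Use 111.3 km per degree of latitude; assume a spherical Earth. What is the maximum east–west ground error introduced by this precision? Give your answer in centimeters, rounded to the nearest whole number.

5 centimeters

Rounding to 6 decimal places leaves the longitude within ±5e-07° of the true value.
One degree of longitude at 25.4465° is 111300 × cos 25.4465° ≈ 111300 × 0.9030 = 100502 m.
East–west error: 5e-07° × 100502 m/° ≈ 0.0502512 m.
That is 0.0502512 m = 5.0251 cm.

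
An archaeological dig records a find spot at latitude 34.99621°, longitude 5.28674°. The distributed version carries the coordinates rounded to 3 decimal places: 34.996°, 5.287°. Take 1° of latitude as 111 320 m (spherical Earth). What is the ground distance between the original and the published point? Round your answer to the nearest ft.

Δlat = 34.99621 − 34.996 = +0.00021°; Δlon = 5.28674 − 5.287 = -0.00026°.
North–south shift: 0.00021 × 111320 = 23.3772 m.
East–west at this latitude: -0.00026° × 111320 × cos 34.996° ≈ -0.00026 × 91192.5 = -23.71 m.
Distance: √(23.3772² + 23.71²) ≈ 33.2965 m.
In feet: 33.2965 m ÷ 0.3048 ≈ 109.24 ft.

109 ft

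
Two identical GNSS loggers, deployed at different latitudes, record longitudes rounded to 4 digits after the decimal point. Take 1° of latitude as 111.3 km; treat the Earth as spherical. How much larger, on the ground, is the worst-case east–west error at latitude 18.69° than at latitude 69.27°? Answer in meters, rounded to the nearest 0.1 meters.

Rounding to 4 decimal places leaves the longitude within ±5e-05° of the true value.
At 18.69°: 5e-05° × 111300 × cos 18.69° = 5e-05 × 111300 × 0.9473 ≈ 5.2715 m.
Error at 69.27° = 5e-05° × 111300 × cos 69.27° ≈ 5.565 × 0.3540 = 1.9698 m.
Difference: 5.2715 − 1.9698 = 3.3017 m.

3.3 meters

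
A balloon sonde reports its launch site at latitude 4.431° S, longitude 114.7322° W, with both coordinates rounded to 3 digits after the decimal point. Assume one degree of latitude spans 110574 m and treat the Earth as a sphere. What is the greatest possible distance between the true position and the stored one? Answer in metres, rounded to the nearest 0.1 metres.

78.1 metres

Rounding to 3 decimal places leaves each coordinate within ±0.0005° of the true value.
N–S: 0.0005° × 110574 m/° = 55.287 m.
E–W at 4.431°: 0.0005° × 110574 × cos 4.431° = 0.0005 × 110574 × 0.9970 ≈ 55.1218 m.
The two errors are perpendicular, so the maximum displacement is √(55.287² + 55.1218²) ≈ 78.0709 m.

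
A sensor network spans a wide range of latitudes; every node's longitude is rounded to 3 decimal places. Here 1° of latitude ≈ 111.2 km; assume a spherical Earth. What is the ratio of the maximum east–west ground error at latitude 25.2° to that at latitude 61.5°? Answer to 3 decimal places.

1.896

Rounding to 3 decimal places leaves the longitude within ±0.0005° of the true value.
At 25.2°: 0.0005° × 111200 × cos 25.2° = 0.0005 × 111200 × 0.9048 ≈ 50.308 m.
Error at 61.5° = 0.0005° × 111200 × cos 61.5° ≈ 55.6 × 0.4772 = 26.53 m.
Ratio: 50.308 / 26.53 = cos 25.2° / cos 61.5° ≈ 1.8963.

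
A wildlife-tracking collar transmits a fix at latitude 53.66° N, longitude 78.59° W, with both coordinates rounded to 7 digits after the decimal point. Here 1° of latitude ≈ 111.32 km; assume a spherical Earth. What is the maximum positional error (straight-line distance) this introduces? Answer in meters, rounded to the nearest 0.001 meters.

0.006 meters

Rounding to 7 decimal places leaves each coordinate within ±5e-08° of the true value.
Latitude error → 5e-08 × 111320 = 0.005566 m along the meridian.
Longitude error → 5e-08 × 111320 × cos 53.66° = 5e-08 × 111320 × 0.5926 ≈ 0.00329828 m.
Combining orthogonally: (0.005566² + 0.00329828²)^½ ≈ 0.00646985 m.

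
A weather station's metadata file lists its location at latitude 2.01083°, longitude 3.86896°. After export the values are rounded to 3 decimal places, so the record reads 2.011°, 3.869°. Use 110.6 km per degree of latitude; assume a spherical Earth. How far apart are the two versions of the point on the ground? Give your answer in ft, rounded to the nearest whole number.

Δlat = 2.01083 − 2.011 = -0.00017°; Δlon = 3.86896 − 3.869 = -0.00004°.
North–south shift: -0.00017 × 110600 = -18.802 m.
E–W at 2.011°: -0.00004° × 110600 × cos 2.011° = -0.00004 × 110600 × 0.9994 ≈ -4.42128 m.
Combined displacement = (18.802² + 4.42128²)^½ ≈ 19.3148 m.
In feet: 19.3148 m ÷ 0.3048 ≈ 63.369 ft.

63 ft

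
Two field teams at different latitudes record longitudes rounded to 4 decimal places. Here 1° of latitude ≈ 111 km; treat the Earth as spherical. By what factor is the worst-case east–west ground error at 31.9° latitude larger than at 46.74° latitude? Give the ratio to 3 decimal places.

1.239

Rounding to 4 decimal places leaves the longitude within ±5e-05° of the true value.
At 31.9°: 5e-05° × 111000 × cos 31.9° = 5e-05 × 111000 × 0.8490 ≈ 4.7118 m.
At 46.74°: 5e-05° × 111000 × cos 46.74° = 5e-05 × 111000 × 0.6853 ≈ 3.8035 m.
Ratio: 4.7118 / 3.8035 = cos 31.9° / cos 46.74° ≈ 1.2388.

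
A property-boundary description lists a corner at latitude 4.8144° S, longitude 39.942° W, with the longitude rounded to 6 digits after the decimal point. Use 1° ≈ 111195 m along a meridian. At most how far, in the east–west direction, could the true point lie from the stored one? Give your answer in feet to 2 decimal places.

0.18 feet

Rounding to 6 decimal places leaves the longitude within ±5e-07° of the true value.
Parallels shrink by cos φ, so at 4.8144° a degree of longitude is 111195 × 0.9965 ≈ 110803 m.
So at most 5e-07° × 110803 ≈ 0.0554013 m east–west.
In feet: 0.0554013 m ÷ 0.3048 ≈ 0.18176 ft.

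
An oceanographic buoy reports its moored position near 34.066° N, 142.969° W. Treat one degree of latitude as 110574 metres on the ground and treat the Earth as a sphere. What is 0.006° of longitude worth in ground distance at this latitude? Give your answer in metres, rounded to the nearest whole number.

At 34.066° a degree of longitude is 110574 × cos 34.066° ≈ 91598.7 m, so 0.006° corresponds to 549.592 m.

550 metres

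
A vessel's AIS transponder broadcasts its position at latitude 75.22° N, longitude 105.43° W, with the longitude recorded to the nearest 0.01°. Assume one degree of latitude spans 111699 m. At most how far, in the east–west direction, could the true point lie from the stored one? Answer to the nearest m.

142 m

Rounding to 2 decimal places leaves the longitude within ±0.005° of the true value.
Parallels shrink by cos φ, so at 75.22° a degree of longitude is 111699 × 0.2551 ≈ 28495.3 m.
So at most 0.005° × 28495.3 ≈ 142.477 m east–west.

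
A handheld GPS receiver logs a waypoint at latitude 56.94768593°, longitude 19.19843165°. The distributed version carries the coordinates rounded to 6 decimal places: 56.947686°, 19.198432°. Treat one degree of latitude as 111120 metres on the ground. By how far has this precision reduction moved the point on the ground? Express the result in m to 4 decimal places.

The latitude changed by -0.00000007° and the longitude by -0.00000035°.
North–south shift: -0.00000007 × 111120 = -0.0077784 m.
East–west at this latitude: -0.00000035° × 111120 × cos 56.9477° ≈ -0.00000035 × 60605.4 = -0.0212119 m.
Combined displacement = (0.0077784² + 0.0212119²)^½ ≈ 0.0225931 m.

0.0226 m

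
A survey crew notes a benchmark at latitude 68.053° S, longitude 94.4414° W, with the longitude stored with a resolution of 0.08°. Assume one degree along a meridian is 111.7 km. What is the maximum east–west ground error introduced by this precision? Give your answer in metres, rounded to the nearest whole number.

With a 0.08° grid the true value lies within half a step, ±0.08°/2 = ±0.04°, of the stored one.
Parallels shrink by cos φ, so at 68.053° a degree of longitude is 111700 × 0.3737 ≈ 41747.7 m.
So at most 0.04° × 41747.7 ≈ 1669.91 m east–west.

1670 metres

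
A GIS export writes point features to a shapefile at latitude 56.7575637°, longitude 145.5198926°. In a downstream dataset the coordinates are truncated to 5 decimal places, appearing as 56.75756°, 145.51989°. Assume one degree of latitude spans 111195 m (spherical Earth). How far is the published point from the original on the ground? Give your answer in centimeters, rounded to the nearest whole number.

Δlat = 56.7575637 − 56.75756 = +0.0000037°; Δlon = 145.5198926 − 145.51989 = +0.0000026°.
N–S: 0.0000037° × 111195 m/° = 0.411422 m.
East–west at this latitude: 0.0000026° × 111195 × cos 56.7576° ≈ 0.0000026 × 60955.2 = 0.158484 m.
Distance: √(0.411422² + 0.158484²) ≈ 0.440891 m.
That is 0.440891 m = 44.089 cm.

44 centimeters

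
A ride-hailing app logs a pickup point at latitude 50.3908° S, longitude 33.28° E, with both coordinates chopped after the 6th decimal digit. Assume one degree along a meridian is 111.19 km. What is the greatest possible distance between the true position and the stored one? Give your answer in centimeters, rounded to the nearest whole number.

13 centimeters

Truncating at 6 decimal places can drop up to a full unit in the last place, so each coordinate may be off by as much as 1e-06°.
Latitude error → 1e-06 × 111190 = 0.11119 m along the meridian.
East–west component at 50.3908°: 1e-06° × 111190 × cos 50.3908° ≈ 1e-06 × 70888.9 ≈ 0.0708889 m.
The two errors are perpendicular, so the maximum displacement is √(0.11119² + 0.0708889²) ≈ 0.131865 m.
That is 0.131865 m = 13.187 cm.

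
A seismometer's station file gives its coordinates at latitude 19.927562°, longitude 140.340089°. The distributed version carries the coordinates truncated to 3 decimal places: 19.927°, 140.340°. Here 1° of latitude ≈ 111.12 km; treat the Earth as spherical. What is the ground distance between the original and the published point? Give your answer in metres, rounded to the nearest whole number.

Δlat = 19.927562 − 19.927 = +0.000562°; Δlon = 140.340089 − 140.340 = +0.000089°.
North–south shift: 0.000562 × 111120 = 62.4494 m.
East–west at this latitude: 0.000089° × 111120 × cos 19.927° ≈ 0.000089 × 104467 = 9.29756 m.
Distance: √(62.4494² + 9.29756²) ≈ 63.1378 m.

63 metres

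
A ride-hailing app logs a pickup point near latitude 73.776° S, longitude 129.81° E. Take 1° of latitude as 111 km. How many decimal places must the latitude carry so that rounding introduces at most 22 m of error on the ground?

One degree of latitude covers 111000 m.
With N decimal places the half-ulp bound is 0.5·10⁻ᴺ°, or 0.5·10⁻ᴺ × 111000 m on the ground.
Need 0.5 × 111000 × 10⁻ᴺ ≤ 22 → 10⁻ᴺ ≤ 3.964e-04, so N ≥ 3.40.
N = 3 would give 55.5 m (too coarse); N = 4 gives 5.55 m ≤ 22 m.

4 decimal places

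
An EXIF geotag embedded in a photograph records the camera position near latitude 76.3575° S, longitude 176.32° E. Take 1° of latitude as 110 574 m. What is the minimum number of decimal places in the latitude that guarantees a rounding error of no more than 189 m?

One degree of latitude covers 110574 m.
Rounding to N decimal places gives at most 0.5 × 10⁻ᴺ degrees of error, i.e. 0.5 × 10⁻ᴺ × 110574 m.
Setting 55287 × 10⁻ᴺ ≤ 189 gives 10ᴺ ≥ 292.5, i.e. N ≥ 2.47.
At 2 places the error can reach 553 m, but 3 places keeps it to 55.3 m.

3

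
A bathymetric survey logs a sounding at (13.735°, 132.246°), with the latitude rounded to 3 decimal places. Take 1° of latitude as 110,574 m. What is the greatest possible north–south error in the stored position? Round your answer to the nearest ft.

Rounding to 3 decimal places leaves the latitude within ±0.0005° of the true value.
North–south distance: 0.0005° × 110574 m/° = 55.287 m.
In feet: 55.287 m ÷ 0.3048 ≈ 181.39 ft.

181 ft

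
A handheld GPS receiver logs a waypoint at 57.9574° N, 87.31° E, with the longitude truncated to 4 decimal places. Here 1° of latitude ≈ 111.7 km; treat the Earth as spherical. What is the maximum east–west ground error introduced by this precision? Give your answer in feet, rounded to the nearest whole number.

19 feet

Truncating at 4 decimal places can drop up to a full unit in the last place, so the longitude may be off by as much as 0.0001°.
One degree of longitude at 57.9574° is 111700 × cos 57.9574° ≈ 111700 × 0.5305 = 59262.4 m.
So at most 0.0001° × 59262.4 ≈ 5.92624 m east–west.
In feet: 5.92624 m ÷ 0.3048 ≈ 19.443 ft.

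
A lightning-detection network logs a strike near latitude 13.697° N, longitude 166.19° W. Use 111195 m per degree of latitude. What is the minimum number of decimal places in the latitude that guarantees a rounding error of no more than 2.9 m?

5

One degree of latitude covers 111195 m.
N decimal places → at most half a unit in the last place, 0.5 × 10⁻ᴺ° = 111195/2 × 10⁻ᴺ m.
Need 0.5 × 111195 × 10⁻ᴺ ≤ 2.9 → 10⁻ᴺ ≤ 5.216e-05, so N ≥ 4.28.
N = 4 would give 5.56 m (too coarse); N = 5 gives 0.556 m ≤ 2.9 m.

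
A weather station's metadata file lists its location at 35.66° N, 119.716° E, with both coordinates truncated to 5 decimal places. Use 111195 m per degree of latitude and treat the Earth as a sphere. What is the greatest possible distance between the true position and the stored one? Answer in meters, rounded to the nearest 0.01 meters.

Truncating at 5 decimal places can drop up to a full unit in the last place, so each coordinate may be off by as much as 1e-05°.
North–south component: 1e-05° × 111195 = 1.11195 m.
East–west component at 35.66°: 1e-05° × 111195 × cos 35.66° ≈ 1e-05 × 90344.9 ≈ 0.903449 m.
Worst case both components are at the extreme and orthogonal: √(1.11195² + 0.903449²) ≈ 1.43271 m.

1.43 meters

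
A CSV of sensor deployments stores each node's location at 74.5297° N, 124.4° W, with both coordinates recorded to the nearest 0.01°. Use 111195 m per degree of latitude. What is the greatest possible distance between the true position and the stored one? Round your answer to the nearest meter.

575 meters

Rounding to 2 decimal places leaves each coordinate within ±0.005° of the true value.
Latitude error → 0.005 × 111195 = 555.975 m along the meridian.
E–W at 74.5297°: 0.005° × 111195 × cos 74.5297° = 0.005 × 111195 × 0.2667 ≈ 148.3 m.
Combining orthogonally: (555.975² + 148.3²)^½ ≈ 575.414 m.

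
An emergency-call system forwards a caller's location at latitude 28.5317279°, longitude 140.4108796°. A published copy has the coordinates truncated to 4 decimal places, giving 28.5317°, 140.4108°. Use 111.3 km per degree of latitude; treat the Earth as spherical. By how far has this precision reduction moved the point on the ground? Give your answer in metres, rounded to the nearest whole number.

Δlat = 28.5317279 − 28.5317 = +0.0000279°; Δlon = 140.4108796 − 140.4108 = +0.0000796°.
N–S: 0.0000279° × 111300 m/° = 3.10527 m.
East–west at this latitude: 0.0000796° × 111300 × cos 28.5317° ≈ 0.0000796 × 97782.9 = 7.78352 m.
Combined displacement = (3.10527² + 7.78352²)^½ ≈ 8.38009 m.

8 metres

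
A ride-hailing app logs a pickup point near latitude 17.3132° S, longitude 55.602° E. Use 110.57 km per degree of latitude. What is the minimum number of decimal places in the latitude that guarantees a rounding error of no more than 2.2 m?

5 decimal places

One degree of latitude covers 110570 m.
Rounding to N decimal places gives at most 0.5 × 10⁻ᴺ degrees of error, i.e. 0.5 × 10⁻ᴺ × 110570 m.
Need 0.5 × 110570 × 10⁻ᴺ ≤ 2.2 → 10⁻ᴺ ≤ 3.979e-05, so N ≥ 4.40.
At 4 places the error can reach 5.53 m, but 5 places keeps it to 0.553 m.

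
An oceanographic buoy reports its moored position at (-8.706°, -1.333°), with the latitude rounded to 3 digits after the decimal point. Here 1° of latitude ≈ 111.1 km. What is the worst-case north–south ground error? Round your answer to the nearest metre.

56 metres

Rounding to 3 decimal places leaves the latitude within ±0.0005° of the true value.
So the N–S error is at most 0.0005 × 111100 = 55.55 m.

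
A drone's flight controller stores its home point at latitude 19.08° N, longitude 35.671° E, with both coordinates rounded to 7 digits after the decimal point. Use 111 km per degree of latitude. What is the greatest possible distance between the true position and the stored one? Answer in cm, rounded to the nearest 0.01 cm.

Rounding to 7 decimal places leaves each coordinate within ±5e-08° of the true value.
N–S: 5e-08° × 111000 m/° = 0.00555 m.
Longitude error → 5e-08 × 111000 × cos 19.08° = 5e-08 × 111000 × 0.9451 ≈ 0.0052451 m.
Worst case both components are at the extreme and orthogonal: √(0.00555² + 0.0052451²) ≈ 0.00763633 m.
That is 0.00763633 m = 0.76363 cm.

0.76 cm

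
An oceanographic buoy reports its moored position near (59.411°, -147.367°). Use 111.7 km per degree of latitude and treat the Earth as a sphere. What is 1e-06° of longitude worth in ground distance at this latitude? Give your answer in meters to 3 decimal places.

At 59.411° a degree of longitude is 111700 × cos 59.411° ≈ 56841.5 m, so 1e-06° corresponds to 0.0568415 m.

0.057 meters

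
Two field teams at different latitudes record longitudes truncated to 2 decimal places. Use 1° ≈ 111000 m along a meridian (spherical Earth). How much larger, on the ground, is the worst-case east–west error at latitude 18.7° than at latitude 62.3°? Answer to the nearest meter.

535 meters

Truncating at 2 decimal places can drop up to a full unit in the last place, so the longitude may be off by as much as 0.01°.
Error at 18.7° = 0.01° × 111000 × cos 18.7° ≈ 1110 × 0.9472 = 1051.4 m.
Error at 62.3° = 0.01° × 111000 × cos 62.3° ≈ 1110 × 0.4648 = 515.97 m.
Difference: 1051.4 − 515.97 = 535.43 m.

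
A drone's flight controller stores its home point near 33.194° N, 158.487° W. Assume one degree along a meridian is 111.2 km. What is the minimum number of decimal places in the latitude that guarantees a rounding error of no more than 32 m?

4 decimal places

One degree of latitude covers 111200 m.
Rounding to N decimal places gives at most 0.5 × 10⁻ᴺ degrees of error, i.e. 0.5 × 10⁻ᴺ × 111200 m.
Setting 55600 × 10⁻ᴺ ≤ 32 gives 10ᴺ ≥ 1738, i.e. N ≥ 3.24.
So 4 decimal places suffice (5.56 m); 3 would allow up to 55.6 m.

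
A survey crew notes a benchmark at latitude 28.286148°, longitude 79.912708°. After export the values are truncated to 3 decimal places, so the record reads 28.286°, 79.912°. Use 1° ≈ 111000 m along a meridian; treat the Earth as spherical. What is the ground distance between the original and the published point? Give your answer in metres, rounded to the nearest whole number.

The latitude changed by +0.000148° and the longitude by +0.000708°.
N–S: 0.000148° × 111000 m/° = 16.428 m.
East–west at this latitude: 0.000708° × 111000 × cos 28.286° ≈ 0.000708 × 97745.8 = 69.2041 m.
Distance: √(16.428² + 69.2041²) ≈ 71.1272 m.

71 metres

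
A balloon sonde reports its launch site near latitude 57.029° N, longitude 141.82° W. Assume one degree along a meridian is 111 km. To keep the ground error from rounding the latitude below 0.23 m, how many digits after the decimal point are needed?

6 decimal places

One degree of latitude covers 111000 m.
Rounding to N decimal places gives at most 0.5 × 10⁻ᴺ degrees of error, i.e. 0.5 × 10⁻ᴺ × 111000 m.
Need 0.5 × 111000 × 10⁻ᴺ ≤ 0.23 → 10⁻ᴺ ≤ 4.144e-06, so N ≥ 5.38.
N = 5 would give 0.555 m (too coarse); N = 6 gives 0.0555 m ≤ 0.23 m.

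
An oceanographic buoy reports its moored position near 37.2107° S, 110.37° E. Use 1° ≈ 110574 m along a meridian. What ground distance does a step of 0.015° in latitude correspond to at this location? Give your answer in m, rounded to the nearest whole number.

Along a meridian 0.015° is 0.015 × 110574 = 1658.61 m.

1659 m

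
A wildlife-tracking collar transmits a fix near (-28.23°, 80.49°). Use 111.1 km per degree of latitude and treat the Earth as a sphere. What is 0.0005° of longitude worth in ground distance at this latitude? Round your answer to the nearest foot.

161 feet

0.0005° of longitude at 28.23° is 0.0005 × 111100 × cos 28.23° ≈ 0.0005 × 97885.3 = 48.9427 m.
Converting: 48.9427 m × 3.2808 ft/m ≈ 160.57 ft.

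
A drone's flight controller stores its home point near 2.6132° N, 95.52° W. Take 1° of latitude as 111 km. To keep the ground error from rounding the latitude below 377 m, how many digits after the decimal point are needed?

One degree of latitude covers 111000 m.
Rounding to N decimal places gives at most 0.5 × 10⁻ᴺ degrees of error, i.e. 0.5 × 10⁻ᴺ × 111000 m.
Need 0.5 × 111000 × 10⁻ᴺ ≤ 377 → 10⁻ᴺ ≤ 6.793e-03, so N ≥ 2.17.
At 2 places the error can reach 555 m, but 3 places keeps it to 55.5 m.

3 decimal places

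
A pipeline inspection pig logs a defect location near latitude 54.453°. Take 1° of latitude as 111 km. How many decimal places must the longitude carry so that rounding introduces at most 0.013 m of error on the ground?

At 54.453° one degree of longitude covers 111000 × cos 54.453° ≈ 111000 × 0.5814 ≈ 64532.1 m.
With N decimal places the half-ulp bound is 0.5·10⁻ᴺ°, or 0.5·10⁻ᴺ × 64532.1 m on the ground.
Need 0.5 × 64532.1 × 10⁻ᴺ ≤ 0.013 → 10⁻ᴺ ≤ 4.029e-07, so N ≥ 6.39.
So 7 decimal places suffice (0.00323 m); 6 would allow up to 0.0323 m.

7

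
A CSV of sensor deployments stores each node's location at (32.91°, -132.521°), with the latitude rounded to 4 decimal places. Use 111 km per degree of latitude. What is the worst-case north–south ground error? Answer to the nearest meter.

Rounding to 4 decimal places leaves the latitude within ±5e-05° of the true value.
North–south distance: 5e-05° × 111000 m/° = 5.55 m.

6 meters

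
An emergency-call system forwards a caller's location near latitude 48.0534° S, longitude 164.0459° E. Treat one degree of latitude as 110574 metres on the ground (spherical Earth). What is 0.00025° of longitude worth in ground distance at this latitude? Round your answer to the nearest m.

0.00025° of longitude at 48.0534° is 0.00025 × 110574 × cos 48.0534° ≈ 0.00025 × 73911.8 = 18.478 m.

18 m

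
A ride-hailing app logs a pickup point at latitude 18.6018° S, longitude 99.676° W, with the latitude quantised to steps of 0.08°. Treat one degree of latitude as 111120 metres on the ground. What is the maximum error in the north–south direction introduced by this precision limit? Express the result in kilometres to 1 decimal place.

4.4 kilometres

With a 0.08° grid the true value lies within half a step, ±0.08°/2 = ±0.04°, of the stored one.
So the N–S error is at most 0.04 × 111120 = 4444.8 m.
That is 4444.8 m = 4.4448 km.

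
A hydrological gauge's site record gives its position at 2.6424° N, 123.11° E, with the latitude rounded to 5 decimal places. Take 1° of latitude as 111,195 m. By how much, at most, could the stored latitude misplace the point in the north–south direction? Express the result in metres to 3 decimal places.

Rounding to 5 decimal places leaves the latitude within ±5e-06° of the true value.
North–south distance: 5e-06° × 111195 m/° = 0.555975 m.

0.556 metres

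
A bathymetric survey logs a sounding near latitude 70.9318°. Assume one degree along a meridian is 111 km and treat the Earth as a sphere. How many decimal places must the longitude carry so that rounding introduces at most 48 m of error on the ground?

3 decimal places

At 70.9318° one degree of longitude covers 111000 × cos 70.9318° ≈ 111000 × 0.3267 ≈ 36263 m.
With N decimal places the half-ulp bound is 0.5·10⁻ᴺ°, or 0.5·10⁻ᴺ × 36263 m on the ground.
Setting 18131.5 × 10⁻ᴺ ≤ 48 gives 10ᴺ ≥ 377.7, i.e. N ≥ 2.58.
So 3 decimal places suffice (18.1 m); 2 would allow up to 181 m.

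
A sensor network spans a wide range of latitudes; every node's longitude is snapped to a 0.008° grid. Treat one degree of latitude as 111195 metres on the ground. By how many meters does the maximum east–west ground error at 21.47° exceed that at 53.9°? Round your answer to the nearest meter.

With a 0.008° grid the true value lies within half a step, ±0.008°/2 = ±0.004°, of the stored one.
Error at 21.47° = 0.004° × 111195 × cos 21.47° ≈ 444.78 × 0.9306 = 413.92 m.
At 53.9°: 0.004° × 111195 × cos 53.9° = 0.004 × 111195 × 0.5892 ≈ 262.06 m.
Difference: 413.92 − 262.06 = 151.85 m.

152 meters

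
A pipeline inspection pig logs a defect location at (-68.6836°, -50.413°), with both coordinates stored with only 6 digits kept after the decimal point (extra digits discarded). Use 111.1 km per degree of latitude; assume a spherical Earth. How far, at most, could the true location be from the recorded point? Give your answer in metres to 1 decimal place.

0.1 metres

Truncating at 6 decimal places can drop up to a full unit in the last place, so each coordinate may be off by as much as 1e-06°.
N–S: 1e-06° × 111100 m/° = 0.1111 m.
Longitude error → 1e-06 × 111100 × cos 68.6836° = 1e-06 × 111100 × 0.3635 ≈ 0.0403868 m.
Combining orthogonally: (0.1111² + 0.0403868²)^½ ≈ 0.118213 m.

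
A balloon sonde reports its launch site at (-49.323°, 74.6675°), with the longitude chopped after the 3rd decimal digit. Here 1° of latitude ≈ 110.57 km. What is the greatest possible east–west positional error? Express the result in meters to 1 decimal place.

Truncating at 3 decimal places can drop up to a full unit in the last place, so the longitude may be off by as much as 0.001°.
One degree of longitude at 49.323° is 110570 × cos 49.323° ≈ 110570 × 0.6518 = 72068.9 m.
So at most 0.001° × 72068.9 ≈ 72.0689 m east–west.

72.1 meters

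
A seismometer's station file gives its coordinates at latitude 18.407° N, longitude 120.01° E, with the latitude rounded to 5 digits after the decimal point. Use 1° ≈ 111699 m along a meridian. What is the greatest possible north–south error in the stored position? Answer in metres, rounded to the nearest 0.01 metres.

Rounding to 5 decimal places leaves the latitude within ±5e-06° of the true value.
North–south distance: 5e-06° × 111699 m/° = 0.558495 m.

0.56 metres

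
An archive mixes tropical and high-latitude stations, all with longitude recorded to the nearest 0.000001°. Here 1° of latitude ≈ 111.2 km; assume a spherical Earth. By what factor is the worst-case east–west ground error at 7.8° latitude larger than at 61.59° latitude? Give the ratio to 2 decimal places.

2.08

Rounding to 6 decimal places leaves the longitude within ±5e-07° of the true value.
Error at 7.8° = 5e-07° × 111200 × cos 7.8° ≈ 0.0556 × 0.9907 = 0.055086 m.
Error at 61.59° = 5e-07° × 111200 × cos 61.59° ≈ 0.0556 × 0.4758 = 0.026453 m.
Ratio: 0.055086 / 0.026453 = cos 7.8° / cos 61.59° ≈ 2.0824.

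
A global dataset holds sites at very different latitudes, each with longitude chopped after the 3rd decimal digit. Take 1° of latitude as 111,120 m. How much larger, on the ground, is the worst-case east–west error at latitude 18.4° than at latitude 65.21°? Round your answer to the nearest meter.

Truncating at 3 decimal places can drop up to a full unit in the last place, so the longitude may be off by as much as 0.001°.
Error at 18.4° = 0.001° × 111120 × cos 18.4° ≈ 111.12 × 0.9489 = 105.44 m.
At 65.21°: 0.001° × 111120 × cos 65.21° = 0.001 × 111120 × 0.4193 ≈ 46.592 m.
Difference: 105.44 − 46.592 = 58.847 m.

59 meters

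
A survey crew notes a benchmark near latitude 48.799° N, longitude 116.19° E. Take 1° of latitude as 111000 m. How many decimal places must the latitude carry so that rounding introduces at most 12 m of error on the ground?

4 decimal places

One degree of latitude covers 111000 m.
Rounding to N decimal places gives at most 0.5 × 10⁻ᴺ degrees of error, i.e. 0.5 × 10⁻ᴺ × 111000 m.
Need 0.5 × 111000 × 10⁻ᴺ ≤ 12 → 10⁻ᴺ ≤ 2.162e-04, so N ≥ 3.67.
At 3 places the error can reach 55.5 m, but 4 places keeps it to 5.55 m.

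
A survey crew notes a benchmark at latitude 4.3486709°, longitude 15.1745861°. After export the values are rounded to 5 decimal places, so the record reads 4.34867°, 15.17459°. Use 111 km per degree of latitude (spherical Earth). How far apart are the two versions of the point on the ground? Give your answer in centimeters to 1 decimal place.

44.3 centimeters

Δlat = 4.3486709 − 4.34867 = +0.0000009°; Δlon = 15.1745861 − 15.17459 = -0.0000039°.
N–S: 0.0000009° × 111000 m/° = 0.0999 m.
E–W at 4.34867°: -0.0000039° × 111000 × cos 4.34867° = -0.0000039 × 111000 × 0.9971 ≈ -0.431654 m.
Distance: √(0.0999² + 0.431654²) ≈ 0.443063 m.
That is 0.443063 m = 44.306 cm.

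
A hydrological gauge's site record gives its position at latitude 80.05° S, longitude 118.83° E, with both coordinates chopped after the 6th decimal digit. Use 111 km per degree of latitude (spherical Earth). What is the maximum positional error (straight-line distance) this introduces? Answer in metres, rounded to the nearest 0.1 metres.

0.1 metres

Truncating at 6 decimal places can drop up to a full unit in the last place, so each coordinate may be off by as much as 1e-06°.
N–S: 1e-06° × 111000 m/° = 0.111 m.
East–west component at 80.05°: 1e-06° × 111000 × cos 80.05° ≈ 1e-06 × 19179.5 ≈ 0.0191795 m.
Worst case both components are at the extreme and orthogonal: √(0.111² + 0.0191795²) ≈ 0.112645 m.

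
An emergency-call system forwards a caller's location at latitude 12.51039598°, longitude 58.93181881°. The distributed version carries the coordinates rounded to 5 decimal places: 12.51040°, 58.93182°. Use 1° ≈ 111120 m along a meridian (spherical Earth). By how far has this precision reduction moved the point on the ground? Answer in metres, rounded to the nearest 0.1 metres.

0.5 metres

The latitude changed by -0.00000402° and the longitude by -0.00000119°.
North–south shift: -0.00000402 × 111120 = -0.446702 m.
E–W at 12.5104°: -0.00000119° × 111120 × cos 12.5104° = -0.00000119 × 111120 × 0.9763 ≈ -0.129093 m.
Hypotenuse of the two orthogonal shifts: √(0.446702² + 0.129093²) = 0.464982 m.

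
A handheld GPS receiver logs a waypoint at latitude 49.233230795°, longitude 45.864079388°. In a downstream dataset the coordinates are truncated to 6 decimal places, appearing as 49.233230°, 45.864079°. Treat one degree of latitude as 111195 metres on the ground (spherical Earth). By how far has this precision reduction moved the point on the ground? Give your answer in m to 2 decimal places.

0.09 m

Δlat = 49.233230795 − 49.233230 = +0.000000795°; Δlon = 45.864079388 − 45.864079 = +0.000000388°.
North–south shift: 0.000000795 × 111195 = 0.0884 m.
E–W at 49.2332°: 0.000000388° × 111195 × cos 49.2332° = 0.000000388 × 111195 × 0.6530 ≈ 0.028172 m.
Hypotenuse of the two orthogonal shifts: √(0.0884² + 0.028172²) = 0.0927805 m.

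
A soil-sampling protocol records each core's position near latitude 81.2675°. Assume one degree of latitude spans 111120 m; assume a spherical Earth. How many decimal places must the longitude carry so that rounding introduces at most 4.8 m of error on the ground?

4 decimal places

At 81.2675° one degree of longitude covers 111120 × cos 81.2675° ≈ 111120 × 0.1518 ≈ 16870.4 m.
With N decimal places the half-ulp bound is 0.5·10⁻ᴺ°, or 0.5·10⁻ᴺ × 16870.4 m on the ground.
Need 0.5 × 16870.4 × 10⁻ᴺ ≤ 4.8 → 10⁻ᴺ ≤ 5.690e-04, so N ≥ 3.24.
At 3 places the error can reach 8.44 m, but 4 places keeps it to 0.844 m.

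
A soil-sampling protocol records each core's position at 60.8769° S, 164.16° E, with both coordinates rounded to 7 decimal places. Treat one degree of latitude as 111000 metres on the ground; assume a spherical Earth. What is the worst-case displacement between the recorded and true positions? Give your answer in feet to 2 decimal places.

0.02 feet

Rounding to 7 decimal places leaves each coordinate within ±5e-08° of the true value.
N–S: 5e-08° × 111000 m/° = 0.00555 m.
E–W at 60.8769°: 5e-08° × 111000 × cos 60.8769° = 5e-08 × 111000 × 0.4867 ≈ 0.00270112 m.
The two errors are perpendicular, so the maximum displacement is √(0.00555² + 0.00270112²) ≈ 0.0061724 m.
Converting: 0.0061724 m × 3.2808 ft/m ≈ 0.020251 ft.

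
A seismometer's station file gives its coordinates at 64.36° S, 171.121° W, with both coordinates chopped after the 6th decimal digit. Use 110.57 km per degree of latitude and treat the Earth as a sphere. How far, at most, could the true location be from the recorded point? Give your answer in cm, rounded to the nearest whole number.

12 cm

Truncating at 6 decimal places can drop up to a full unit in the last place, so each coordinate may be off by as much as 1e-06°.
North–south component: 1e-06° × 110570 = 0.11057 m.
E–W at 64.36°: 1e-06° × 110570 × cos 64.36° = 1e-06 × 110570 × 0.4327 ≈ 0.0478453 m.
The two errors are perpendicular, so the maximum displacement is √(0.11057² + 0.0478453²) ≈ 0.120478 m.
That is 0.120478 m = 12.048 cm.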